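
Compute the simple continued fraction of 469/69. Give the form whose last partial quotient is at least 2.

469 = 6×69 + 55
69 = 1×55 + 14
55 = 3×14 + 13
14 = 1×13 + 1
13 = 13×1 + 0  (stop)
So 469/69 = [6; 1, 3, 1, 13].

[6; 1, 3, 1, 13]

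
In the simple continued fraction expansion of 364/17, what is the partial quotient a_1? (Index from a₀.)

2

364 = 21·17 + 7   →  a_0 = 21
17 = 2·7 + 3   →  a_1 = 2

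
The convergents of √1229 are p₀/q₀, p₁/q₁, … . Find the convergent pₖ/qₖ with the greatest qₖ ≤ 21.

631/18

√1229 = [35; 17, 1, 1, 17, 70, …] (period length 5).
Convergents:
  p_0/q_0 = 35/1
  p_1/q_1 = 596/17
  p_2/q_2 = 631/18
  p_3/q_3 = 1227/35
q_2 = 18 ≤ 21 < 35 = q_3, so the answer is 631/18.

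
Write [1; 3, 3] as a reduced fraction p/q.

13/10

Using pₖ = aₖpₖ₋₁ + pₖ₋₂ and qₖ = aₖqₖ₋₁ + qₖ₋₂:
  k=0: a=1, p=1, q=1
  k=1: a=3, p=4, q=3
  k=2: a=3, p=13, q=10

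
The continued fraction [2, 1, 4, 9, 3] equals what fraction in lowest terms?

Using pₖ = aₖpₖ₋₁ + pₖ₋₂ and qₖ = aₖqₖ₋₁ + qₖ₋₂:
  k=0: a=2, p=2, q=1
  k=1: a=1, p=3, q=1
  k=2: a=4, p=14, q=5
  k=3: a=9, p=129, q=46
  k=4: a=3, p=401, q=143

401/143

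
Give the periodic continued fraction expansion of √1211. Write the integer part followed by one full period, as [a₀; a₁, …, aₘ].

[34; 1, 3, 1, 68]

a₀ = ⌊√1211⌋ = 34.
With m₀=0, d₀=1 and mₖ₊₁ = dₖaₖ − mₖ, dₖ₊₁ = (n − mₖ₊₁²)/dₖ, aₖ₊₁ = ⌊(a₀+mₖ₊₁)/dₖ₊₁⌋:
  k=1: m=34, d=55, a=1
  k=2: m=21, d=14, a=3
  k=3: m=21, d=55, a=1
  k=4: m=34, d=1, a=68
d=1 and a=2a₀=68 at k=4, so the next step gives (m, d) = (34, 55) again — its k=1 value — and the period has length 4.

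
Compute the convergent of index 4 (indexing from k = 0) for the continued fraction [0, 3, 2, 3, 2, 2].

16/55

Using pₖ = aₖpₖ₋₁ + pₖ₋₂, qₖ = aₖqₖ₋₁ + qₖ₋₂ (with p₋₁=1, p₋₂=0, q₋₁=0, q₋₂=1):
  k=0: a=0, p=0, q=1
  k=1: a=3, p=1, q=3
  k=2: a=2, p=2, q=7
  k=3: a=3, p=7, q=24
  k=4: a=2, p=16, q=55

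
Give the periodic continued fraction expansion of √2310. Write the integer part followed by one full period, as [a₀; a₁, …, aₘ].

a₀ = ⌊√2310⌋ = 48.
With m₀=0, d₀=1 and mₖ₊₁ = dₖaₖ − mₖ, dₖ₊₁ = (n − mₖ₊₁²)/dₖ, aₖ₊₁ = ⌊(a₀+mₖ₊₁)/dₖ₊₁⌋:
  k=1: m=48, d=6, a=16
  k=2: m=48, d=1, a=96
d=1 and a=2a₀=96 at k=2, so the next step gives (m, d) = (48, 6) again — its k=1 value — and the period has length 2.

[48; 16, 96]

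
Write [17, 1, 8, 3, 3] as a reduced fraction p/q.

1664/93

Using pₖ = aₖpₖ₋₁ + pₖ₋₂ and qₖ = aₖqₖ₋₁ + qₖ₋₂:
  k=0: a=17, p=17, q=1
  k=1: a=1, p=18, q=1
  k=2: a=8, p=161, q=9
  k=3: a=3, p=501, q=28
  k=4: a=3, p=1664, q=93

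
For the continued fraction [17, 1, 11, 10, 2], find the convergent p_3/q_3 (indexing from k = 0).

Using pₖ = aₖpₖ₋₁ + pₖ₋₂, qₖ = aₖqₖ₋₁ + qₖ₋₂ (with p₋₁=1, p₋₂=0, q₋₁=0, q₋₂=1):
  k=0: a=17, p=17, q=1
  k=1: a=1, p=18, q=1
  k=2: a=11, p=215, q=12
  k=3: a=10, p=2168, q=121

2168/121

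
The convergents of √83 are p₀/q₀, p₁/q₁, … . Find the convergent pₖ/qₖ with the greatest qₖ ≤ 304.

1485/163

√83 = [9; 9, 18, …] (period length 2).
Convergents:
  p_0/q_0 = 9/1
  p_1/q_1 = 82/9
  p_2/q_2 = 1485/163
  p_3/q_3 = 13447/1476
q_2 = 163 ≤ 304 < 1476 = q_3, so the answer is 1485/163.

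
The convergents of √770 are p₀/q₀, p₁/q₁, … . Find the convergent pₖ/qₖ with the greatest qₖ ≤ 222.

6077/219

√770 = [27; 1, 2, 1, 54, …] (period length 4).
Convergents:
  p_0/q_0 = 27/1
  p_1/q_1 = 28/1
  p_2/q_2 = 83/3
  p_3/q_3 = 111/4
  p_4/q_4 = 6077/219
  p_5/q_5 = 6188/223
q_4 = 219 ≤ 222 < 223 = q_5, so the answer is 6077/219.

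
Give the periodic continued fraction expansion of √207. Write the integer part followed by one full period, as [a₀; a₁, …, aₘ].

[14; 2, 1, 1, 2, 1, 1, 2, 28]

a₀ = ⌊√207⌋ = 14.
With m₀=0, d₀=1 and mₖ₊₁ = dₖaₖ − mₖ, dₖ₊₁ = (n − mₖ₊₁²)/dₖ, aₖ₊₁ = ⌊(a₀+mₖ₊₁)/dₖ₊₁⌋:
  k=1: m=14, d=11, a=2
  k=2: m=8, d=13, a=1
  k=3: m=5, d=14, a=1
  k=4: m=9, d=9, a=2
  k=5: m=9, d=14, a=1
  k=6: m=5, d=13, a=1
  k=7: m=8, d=11, a=2
  k=8: m=14, d=1, a=28
d=1 and a=2a₀=28 at k=8, so the next step gives (m, d) = (14, 11) again — its k=1 value — and the period has length 8.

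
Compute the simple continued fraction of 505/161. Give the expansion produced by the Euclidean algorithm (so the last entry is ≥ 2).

505 = 3·161 + 22
161 = 7·22 + 7
22 = 3·7 + 1
7 = 7·1 + 0  (stop)
So 505/161 = [3; 7, 3, 7].

[3; 7, 3, 7]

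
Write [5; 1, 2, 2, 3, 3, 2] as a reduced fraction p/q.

Fold from the inside: start with 2/1.
  3 + 1/2 = 7/2
  3 + 2/7 = 23/7
  2 + 7/23 = 53/23
  2 + 23/53 = 129/53
  1 + 53/129 = 182/129
  5 + 129/182 = 1039/182

1039/182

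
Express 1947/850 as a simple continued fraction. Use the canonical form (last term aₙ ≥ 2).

[2; 3, 2, 3, 1, 3, 7]

1947 = 2*850 + 247
850 = 3*247 + 109
247 = 2*109 + 29
109 = 3*29 + 22
29 = 1*22 + 7
22 = 3*7 + 1
7 = 7*1 + 0  (stop)
So 1947/850 = [2; 3, 2, 3, 1, 3, 7].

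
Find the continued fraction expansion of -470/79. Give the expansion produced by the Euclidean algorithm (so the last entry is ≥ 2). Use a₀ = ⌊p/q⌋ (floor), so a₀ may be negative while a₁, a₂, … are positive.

-470 = -6×79 + 4
79 = 19×4 + 3
4 = 1×3 + 1
3 = 3×1 + 0  (stop)
So -470/79 = [-6; 19, 1, 3].

[-6; 19, 1, 3]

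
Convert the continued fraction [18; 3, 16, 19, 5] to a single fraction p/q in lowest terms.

86483/4719

Fold from the inside: start with 5/1.
  19 + 1/5 = 96/5
  16 + 5/96 = 1541/96
  3 + 96/1541 = 4719/1541
  18 + 1541/4719 = 86483/4719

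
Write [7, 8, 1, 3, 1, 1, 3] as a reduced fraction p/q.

1999/281

Fold from the inside: start with 3/1.
  1 + 1/3 = 4/3
  1 + 3/4 = 7/4
  3 + 4/7 = 25/7
  1 + 7/25 = 32/25
  8 + 25/32 = 281/32
  7 + 32/281 = 1999/281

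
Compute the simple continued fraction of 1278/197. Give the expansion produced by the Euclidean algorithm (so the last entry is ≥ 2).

[6; 2, 19, 5]

1278 = 6×197 + 96
197 = 2×96 + 5
96 = 19×5 + 1
5 = 5×1 + 0  (stop)
So 1278/197 = [6; 2, 19, 5].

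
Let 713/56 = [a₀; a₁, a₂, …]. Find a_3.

713 = 12·56 + 41   →  a_0 = 12
56 = 1·41 + 15   →  a_1 = 1
41 = 2·15 + 11   →  a_2 = 2
15 = 1·11 + 4   →  a_3 = 1

1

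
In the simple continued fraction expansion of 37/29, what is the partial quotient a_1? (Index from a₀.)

3

37 = 1·29 + 8   →  a_0 = 1
29 = 3·8 + 5   →  a_1 = 3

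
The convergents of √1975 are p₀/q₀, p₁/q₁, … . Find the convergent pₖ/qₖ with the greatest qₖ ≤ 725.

√1975 = [44; 2, 3, 1, 2, 1, 3, 2, 88, …] (period length 8).
Convergents:
  p_0/q_0 = 44/1
  p_1/q_1 = 89/2
  p_2/q_2 = 311/7
  p_3/q_3 = 400/9
  p_4/q_4 = 1111/25
  p_5/q_5 = 1511/34
  p_6/q_6 = 5644/127
  p_7/q_7 = 12799/288
  p_8/q_8 = 1131956/25471
q_7 = 288 ≤ 725 < 25471 = q_8, so the answer is 12799/288.

12799/288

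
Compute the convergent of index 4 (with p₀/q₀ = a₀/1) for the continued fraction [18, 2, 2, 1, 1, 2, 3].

Using pₖ = aₖpₖ₋₁ + pₖ₋₂, qₖ = aₖqₖ₋₁ + qₖ₋₂ (with p₋₁=1, p₋₂=0, q₋₁=0, q₋₂=1):
  k=0: a=18, p=18, q=1
  k=1: a=2, p=37, q=2
  k=2: a=2, p=92, q=5
  k=3: a=1, p=129, q=7
  k=4: a=1, p=221, q=12

221/12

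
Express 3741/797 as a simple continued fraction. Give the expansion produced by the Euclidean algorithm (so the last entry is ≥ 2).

3741 = 4×797 + 553
797 = 1×553 + 244
553 = 2×244 + 65
244 = 3×65 + 49
65 = 1×49 + 16
49 = 3×16 + 1
16 = 16×1 + 0  (stop)
So 3741/797 = [4; 1, 2, 3, 1, 3, 16].

[4; 1, 2, 3, 1, 3, 16]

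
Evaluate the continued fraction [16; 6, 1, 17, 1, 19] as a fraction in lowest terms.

Fold from the inside: start with 19/1.
  1 + 1/19 = 20/19
  17 + 19/20 = 359/20
  1 + 20/359 = 379/359
  6 + 359/379 = 2633/379
  16 + 379/2633 = 42507/2633

42507/2633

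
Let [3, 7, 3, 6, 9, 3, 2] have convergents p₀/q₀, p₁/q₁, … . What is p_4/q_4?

3993/1273

Using pₖ = aₖpₖ₋₁ + pₖ₋₂, qₖ = aₖqₖ₋₁ + qₖ₋₂ (with p₋₁=1, p₋₂=0, q₋₁=0, q₋₂=1):
  k=0: a=3, p=3, q=1
  k=1: a=7, p=22, q=7
  k=2: a=3, p=69, q=22
  k=3: a=6, p=436, q=139
  k=4: a=9, p=3993, q=1273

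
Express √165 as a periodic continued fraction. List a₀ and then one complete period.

a₀ = ⌊√165⌋ = 12.

[12; 1, 5, 2, 5, 1, 24]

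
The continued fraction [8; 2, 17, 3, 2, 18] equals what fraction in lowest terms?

Using pₖ = aₖpₖ₋₁ + pₖ₋₂ and qₖ = aₖqₖ₋₁ + qₖ₋₂:
  k=0: a=8, p=8, q=1
  k=1: a=2, p=17, q=2
  k=2: a=17, p=297, q=35
  k=3: a=3, p=908, q=107
  k=4: a=2, p=2113, q=249
  k=5: a=18, p=38942, q=4589

38942/4589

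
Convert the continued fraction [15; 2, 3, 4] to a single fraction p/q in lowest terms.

Using pₖ = aₖpₖ₋₁ + pₖ₋₂ and qₖ = aₖqₖ₋₁ + qₖ₋₂:
  k=0: a=15, p=15, q=1
  k=1: a=2, p=31, q=2
  k=2: a=3, p=108, q=7
  k=3: a=4, p=463, q=30

463/30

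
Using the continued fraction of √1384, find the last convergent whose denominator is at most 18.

√1384 = [37; 4, 1, 17, 1, 4, 74, …] (period length 6).
Convergents:
  p_0/q_0 = 37/1
  p_1/q_1 = 149/4
  p_2/q_2 = 186/5
  p_3/q_3 = 3311/89
q_2 = 5 ≤ 18 < 89 = q_3, so the answer is 186/5.

186/5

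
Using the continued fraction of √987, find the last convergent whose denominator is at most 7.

157/5

√987 = [31; 2, 2, 2, 62, …] (period length 4).
Convergents:
  p_0/q_0 = 31/1
  p_1/q_1 = 63/2
  p_2/q_2 = 157/5
  p_3/q_3 = 377/12
q_2 = 5 ≤ 7 < 12 = q_3, so the answer is 157/5.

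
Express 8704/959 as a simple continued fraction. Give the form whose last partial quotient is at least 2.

[9; 13, 7, 3, 3]

8704 = 9×959 + 73
959 = 13×73 + 10
73 = 7×10 + 3
10 = 3×3 + 1
3 = 3×1 + 0  (stop)
So 8704/959 = [9; 13, 7, 3, 3].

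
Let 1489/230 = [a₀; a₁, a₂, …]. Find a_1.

2

1489 = 6·230 + 109   →  a_0 = 6
230 = 2·109 + 12   →  a_1 = 2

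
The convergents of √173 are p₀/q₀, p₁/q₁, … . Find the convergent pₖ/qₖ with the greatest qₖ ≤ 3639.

29239/2223

√173 = [13; 6, 1, 1, 6, 26, …] (period length 5).
Convergents:
  p_0/q_0 = 13/1
  p_1/q_1 = 79/6
  p_2/q_2 = 92/7
  p_3/q_3 = 171/13
  p_4/q_4 = 1118/85
  p_5/q_5 = 29239/2223
  p_6/q_6 = 176552/13423
q_5 = 2223 ≤ 3639 < 13423 = q_6, so the answer is 29239/2223.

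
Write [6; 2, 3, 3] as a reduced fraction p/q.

148/23

Fold from the inside: start with 3/1.
  3 + 1/3 = 10/3
  2 + 3/10 = 23/10
  6 + 10/23 = 148/23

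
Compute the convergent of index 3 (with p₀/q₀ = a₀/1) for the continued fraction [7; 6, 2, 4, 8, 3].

Using pₖ = aₖpₖ₋₁ + pₖ₋₂, qₖ = aₖqₖ₋₁ + qₖ₋₂ (with p₋₁=1, p₋₂=0, q₋₁=0, q₋₂=1):
  k=0: a=7, p=7, q=1
  k=1: a=6, p=43, q=6
  k=2: a=2, p=93, q=13
  k=3: a=4, p=415, q=58

415/58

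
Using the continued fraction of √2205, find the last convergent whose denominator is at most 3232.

√2205 = [46; 1, 22, 2, 22, 1, 92, …] (period length 6).
Convergents:
  p_0/q_0 = 46/1
  p_1/q_1 = 47/1
  p_2/q_2 = 1080/23
  p_3/q_3 = 2207/47
  p_4/q_4 = 49634/1057
  p_5/q_5 = 51841/1104
  p_6/q_6 = 4819006/102625
q_5 = 1104 ≤ 3232 < 102625 = q_6, so the answer is 51841/1104.

51841/1104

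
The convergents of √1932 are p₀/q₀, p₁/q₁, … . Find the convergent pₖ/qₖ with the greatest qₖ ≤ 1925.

84085/1913

√1932 = [43; 1, 20, 1, 86, …] (period length 4).
Convergents:
  p_0/q_0 = 43/1
  p_1/q_1 = 44/1
  p_2/q_2 = 923/21
  p_3/q_3 = 967/22
  p_4/q_4 = 84085/1913
  p_5/q_5 = 85052/1935
q_4 = 1913 ≤ 1925 < 1935 = q_5, so the answer is 84085/1913.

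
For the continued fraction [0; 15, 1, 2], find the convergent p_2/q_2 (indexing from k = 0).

Using pₖ = aₖpₖ₋₁ + pₖ₋₂, qₖ = aₖqₖ₋₁ + qₖ₋₂ (with p₋₁=1, p₋₂=0, q₋₁=0, q₋₂=1):
  k=0: a=0, p=0, q=1
  k=1: a=15, p=1, q=15
  k=2: a=1, p=1, q=16

1/16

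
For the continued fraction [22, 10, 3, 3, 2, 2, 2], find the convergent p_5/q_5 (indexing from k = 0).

12750/577

Using pₖ = aₖpₖ₋₁ + pₖ₋₂, qₖ = aₖqₖ₋₁ + qₖ₋₂ (with p₋₁=1, p₋₂=0, q₋₁=0, q₋₂=1):
  k=0: a=22, p=22, q=1
  k=1: a=10, p=221, q=10
  k=2: a=3, p=685, q=31
  k=3: a=3, p=2276, q=103
  k=4: a=2, p=5237, q=237
  k=5: a=2, p=12750, q=577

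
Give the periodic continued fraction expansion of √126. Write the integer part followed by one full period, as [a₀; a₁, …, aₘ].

[11; 4, 2, 4, 22]

a₀ = ⌊√126⌋ = 11.
With m₀=0, d₀=1 and mₖ₊₁ = dₖaₖ − mₖ, dₖ₊₁ = (n − mₖ₊₁²)/dₖ, aₖ₊₁ = ⌊(a₀+mₖ₊₁)/dₖ₊₁⌋:
  k=1: m=11, d=5, a=4
  k=2: m=9, d=9, a=2
  k=3: m=9, d=5, a=4
  k=4: m=11, d=1, a=22
d=1 and a=2a₀=22 at k=4, so the next step gives (m, d) = (11, 5) again — its k=1 value — and the period has length 4.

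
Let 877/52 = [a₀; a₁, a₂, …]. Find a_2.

877 = 16·52 + 45   →  a_0 = 16
52 = 1·45 + 7   →  a_1 = 1
45 = 6·7 + 3   →  a_2 = 6

6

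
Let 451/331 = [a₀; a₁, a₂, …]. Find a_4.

7

451 = 1·331 + 120   →  a_0 = 1
331 = 2·120 + 91   →  a_1 = 2
120 = 1·91 + 29   →  a_2 = 1
91 = 3·29 + 4   →  a_3 = 3
29 = 7·4 + 1   →  a_4 = 7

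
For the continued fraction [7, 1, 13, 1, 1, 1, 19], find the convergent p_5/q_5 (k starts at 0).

349/44

Using pₖ = aₖpₖ₋₁ + pₖ₋₂, qₖ = aₖqₖ₋₁ + qₖ₋₂ (with p₋₁=1, p₋₂=0, q₋₁=0, q₋₂=1):
  k=0: a=7, p=7, q=1
  k=1: a=1, p=8, q=1
  k=2: a=13, p=111, q=14
  k=3: a=1, p=119, q=15
  k=4: a=1, p=230, q=29
  k=5: a=1, p=349, q=44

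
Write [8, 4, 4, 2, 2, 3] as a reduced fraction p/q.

2611/317

Using pₖ = aₖpₖ₋₁ + pₖ₋₂ and qₖ = aₖqₖ₋₁ + qₖ₋₂:
  k=0: a=8, p=8, q=1
  k=1: a=4, p=33, q=4
  k=2: a=4, p=140, q=17
  k=3: a=2, p=313, q=38
  k=4: a=2, p=766, q=93
  k=5: a=3, p=2611, q=317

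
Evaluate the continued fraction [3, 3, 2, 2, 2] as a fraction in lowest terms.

135/41

Fold from the inside: start with 2/1.
  2 + 1/2 = 5/2
  2 + 2/5 = 12/5
  3 + 5/12 = 41/12
  3 + 12/41 = 135/41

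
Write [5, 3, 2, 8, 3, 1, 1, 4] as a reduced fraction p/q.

Fold from the inside: start with 4/1.
  1 + 1/4 = 5/4
  1 + 4/5 = 9/5
  3 + 5/9 = 32/9
  8 + 9/32 = 265/32
  2 + 32/265 = 562/265
  3 + 265/562 = 1951/562
  5 + 562/1951 = 10317/1951

10317/1951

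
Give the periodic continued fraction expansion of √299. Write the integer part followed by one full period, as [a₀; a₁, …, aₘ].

a₀ = ⌊√299⌋ = 17.
With m₀=0, d₀=1 and mₖ₊₁ = dₖaₖ − mₖ, dₖ₊₁ = (n − mₖ₊₁²)/dₖ, aₖ₊₁ = ⌊(a₀+mₖ₊₁)/dₖ₊₁⌋:
  k=1: m=17, d=10, a=3
  k=2: m=13, d=13, a=2
  k=3: m=13, d=10, a=3
  k=4: m=17, d=1, a=34
d=1 and a=2a₀=34 at k=4, so the next step gives (m, d) = (17, 10) again — its k=1 value — and the period has length 4.

[17; 3, 2, 3, 34]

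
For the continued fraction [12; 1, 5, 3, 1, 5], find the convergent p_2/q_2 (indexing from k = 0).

77/6

Using pₖ = aₖpₖ₋₁ + pₖ₋₂, qₖ = aₖqₖ₋₁ + qₖ₋₂ (with p₋₁=1, p₋₂=0, q₋₁=0, q₋₂=1):
  k=0: a=12, p=12, q=1
  k=1: a=1, p=13, q=1
  k=2: a=5, p=77, q=6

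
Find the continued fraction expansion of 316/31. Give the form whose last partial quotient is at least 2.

316 = 10·31 + 6
31 = 5·6 + 1
6 = 6·1 + 0  (stop)
So 316/31 = [10; 5, 6].

[10; 5, 6]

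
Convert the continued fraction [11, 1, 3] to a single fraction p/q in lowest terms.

Using pₖ = aₖpₖ₋₁ + pₖ₋₂ and qₖ = aₖqₖ₋₁ + qₖ₋₂:
  k=0: a=11, p=11, q=1
  k=1: a=1, p=12, q=1
  k=2: a=3, p=47, q=4

47/4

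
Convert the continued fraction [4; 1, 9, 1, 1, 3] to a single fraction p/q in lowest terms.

363/74

Using pₖ = aₖpₖ₋₁ + pₖ₋₂ and qₖ = aₖqₖ₋₁ + qₖ₋₂:
  k=0: a=4, p=4, q=1
  k=1: a=1, p=5, q=1
  k=2: a=9, p=49, q=10
  k=3: a=1, p=54, q=11
  k=4: a=1, p=103, q=21
  k=5: a=3, p=363, q=74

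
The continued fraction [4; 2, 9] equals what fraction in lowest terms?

Fold from the inside: start with 9/1.
  2 + 1/9 = 19/9
  4 + 9/19 = 85/19

85/19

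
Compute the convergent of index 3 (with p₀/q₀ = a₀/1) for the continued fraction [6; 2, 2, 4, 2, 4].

141/22

Using pₖ = aₖpₖ₋₁ + pₖ₋₂, qₖ = aₖqₖ₋₁ + qₖ₋₂ (with p₋₁=1, p₋₂=0, q₋₁=0, q₋₂=1):
  k=0: a=6, p=6, q=1
  k=1: a=2, p=13, q=2
  k=2: a=2, p=32, q=5
  k=3: a=4, p=141, q=22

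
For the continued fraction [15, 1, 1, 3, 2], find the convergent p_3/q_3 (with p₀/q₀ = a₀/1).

109/7

Using pₖ = aₖpₖ₋₁ + pₖ₋₂, qₖ = aₖqₖ₋₁ + qₖ₋₂ (with p₋₁=1, p₋₂=0, q₋₁=0, q₋₂=1):
  k=0: a=15, p=15, q=1
  k=1: a=1, p=16, q=1
  k=2: a=1, p=31, q=2
  k=3: a=3, p=109, q=7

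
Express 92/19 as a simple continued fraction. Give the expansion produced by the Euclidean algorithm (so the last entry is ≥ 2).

[4; 1, 5, 3]

92 = 4×19 + 16
19 = 1×16 + 3
16 = 5×3 + 1
3 = 3×1 + 0  (stop)
So 92/19 = [4; 1, 5, 3].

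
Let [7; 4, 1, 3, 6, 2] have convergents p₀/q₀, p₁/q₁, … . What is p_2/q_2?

36/5

Using pₖ = aₖpₖ₋₁ + pₖ₋₂, qₖ = aₖqₖ₋₁ + qₖ₋₂ (with p₋₁=1, p₋₂=0, q₋₁=0, q₋₂=1):
  k=0: a=7, p=7, q=1
  k=1: a=4, p=29, q=4
  k=2: a=1, p=36, q=5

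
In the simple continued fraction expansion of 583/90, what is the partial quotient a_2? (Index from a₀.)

10

583 = 6·90 + 43   →  a_0 = 6
90 = 2·43 + 4   →  a_1 = 2
43 = 10·4 + 3   →  a_2 = 10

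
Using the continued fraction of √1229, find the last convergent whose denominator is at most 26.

√1229 = [35; 17, 1, 1, 17, 70, …] (period length 5).
Convergents:
  p_0/q_0 = 35/1
  p_1/q_1 = 596/17
  p_2/q_2 = 631/18
  p_3/q_3 = 1227/35
q_2 = 18 ≤ 26 < 35 = q_3, so the answer is 631/18.

631/18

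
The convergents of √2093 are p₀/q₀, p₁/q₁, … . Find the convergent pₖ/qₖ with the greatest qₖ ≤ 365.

16607/363

√2093 = [45; 1, 2, 1, 90, …] (period length 4).
Convergents:
  p_0/q_0 = 45/1
  p_1/q_1 = 46/1
  p_2/q_2 = 137/3
  p_3/q_3 = 183/4
  p_4/q_4 = 16607/363
  p_5/q_5 = 16790/367
q_4 = 363 ≤ 365 < 367 = q_5, so the answer is 16607/363.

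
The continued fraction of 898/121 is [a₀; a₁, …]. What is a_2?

2

898 = 7·121 + 51   →  a_0 = 7
121 = 2·51 + 19   →  a_1 = 2
51 = 2·19 + 13   →  a_2 = 2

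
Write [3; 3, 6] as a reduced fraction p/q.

63/19

Using pₖ = aₖpₖ₋₁ + pₖ₋₂ and qₖ = aₖqₖ₋₁ + qₖ₋₂:
  k=0: a=3, p=3, q=1
  k=1: a=3, p=10, q=3
  k=2: a=6, p=63, q=19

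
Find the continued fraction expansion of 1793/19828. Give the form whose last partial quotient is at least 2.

[0; 11, 17, 13, 8]

1793 = 0×19828 + 1793
19828 = 11×1793 + 105
1793 = 17×105 + 8
105 = 13×8 + 1
8 = 8×1 + 0  (stop)
So 1793/19828 = [0; 11, 17, 13, 8].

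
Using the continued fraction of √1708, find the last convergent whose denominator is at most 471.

7687/186

√1708 = [41; 3, 20, 3, 82, …] (period length 4).
Convergents:
  p_0/q_0 = 41/1
  p_1/q_1 = 124/3
  p_2/q_2 = 2521/61
  p_3/q_3 = 7687/186
  p_4/q_4 = 632855/15313
q_3 = 186 ≤ 471 < 15313 = q_4, so the answer is 7687/186.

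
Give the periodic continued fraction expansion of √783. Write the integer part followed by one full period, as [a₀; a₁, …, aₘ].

a₀ = ⌊√783⌋ = 27.
With m₀=0, d₀=1 and mₖ₊₁ = dₖaₖ − mₖ, dₖ₊₁ = (n − mₖ₊₁²)/dₖ, aₖ₊₁ = ⌊(a₀+mₖ₊₁)/dₖ₊₁⌋:
  k=1: m=27, d=54, a=1
  k=2: m=27, d=1, a=54
d=1 and a=2a₀=54 at k=2, so the next step gives (m, d) = (27, 54) again — its k=1 value — and the period has length 2.

[27; 1, 54]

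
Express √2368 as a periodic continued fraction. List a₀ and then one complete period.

[48; 1, 1, 1, 23, 1, 1, 1, 96]

a₀ = ⌊√2368⌋ = 48.
With m₀=0, d₀=1 and mₖ₊₁ = dₖaₖ − mₖ, dₖ₊₁ = (n − mₖ₊₁²)/dₖ, aₖ₊₁ = ⌊(a₀+mₖ₊₁)/dₖ₊₁⌋:
  k=1: m=48, d=64, a=1
  k=2: m=16, d=33, a=1
  k=3: m=17, d=63, a=1
  k=4: m=46, d=4, a=23
  k=5: m=46, d=63, a=1
  k=6: m=17, d=33, a=1
  k=7: m=16, d=64, a=1
  k=8: m=48, d=1, a=96
d=1 and a=2a₀=96 at k=8, so the next step gives (m, d) = (48, 64) again — its k=1 value — and the period has length 8.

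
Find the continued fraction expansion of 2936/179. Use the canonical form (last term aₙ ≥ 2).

2936 = 16*179 + 72
179 = 2*72 + 35
72 = 2*35 + 2
35 = 17*2 + 1
2 = 2*1 + 0  (stop)
So 2936/179 = [16; 2, 2, 17, 2].

[16; 2, 2, 17, 2]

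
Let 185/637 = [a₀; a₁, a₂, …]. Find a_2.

2

185 = 0·637 + 185   →  a_0 = 0
637 = 3·185 + 82   →  a_1 = 3
185 = 2·82 + 21   →  a_2 = 2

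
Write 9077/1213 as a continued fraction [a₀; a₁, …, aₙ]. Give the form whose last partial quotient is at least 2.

9077 = 7*1213 + 586
1213 = 2*586 + 41
586 = 14*41 + 12
41 = 3*12 + 5
12 = 2*5 + 2
5 = 2*2 + 1
2 = 2*1 + 0  (stop)
So 9077/1213 = [7; 2, 14, 3, 2, 2, 2].

[7; 2, 14, 3, 2, 2, 2]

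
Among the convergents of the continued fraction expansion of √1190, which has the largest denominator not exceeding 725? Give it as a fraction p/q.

9521/276

√1190 = [34; 2, 68, …] (period length 2).
Convergents:
  p_0/q_0 = 34/1
  p_1/q_1 = 69/2
  p_2/q_2 = 4726/137
  p_3/q_3 = 9521/276
  p_4/q_4 = 652154/18905
q_3 = 276 ≤ 725 < 18905 = q_4, so the answer is 9521/276.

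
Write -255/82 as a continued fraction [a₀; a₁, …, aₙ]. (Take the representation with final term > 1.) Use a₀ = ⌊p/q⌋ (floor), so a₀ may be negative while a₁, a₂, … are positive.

[-4; 1, 8, 9]

-255 = -4·82 + 73
82 = 1·73 + 9
73 = 8·9 + 1
9 = 9·1 + 0  (stop)
So -255/82 = [-4; 1, 8, 9].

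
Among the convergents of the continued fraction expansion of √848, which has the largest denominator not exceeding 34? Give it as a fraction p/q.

√848 = [29; 8, 3, 3, 3, 8, 58, …] (period length 6).
Convergents:
  p_0/q_0 = 29/1
  p_1/q_1 = 233/8
  p_2/q_2 = 728/25
  p_3/q_3 = 2417/83
q_2 = 25 ≤ 34 < 83 = q_3, so the answer is 728/25.

728/25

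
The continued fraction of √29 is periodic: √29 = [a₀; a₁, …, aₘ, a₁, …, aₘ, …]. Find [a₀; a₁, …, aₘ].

[5; 2, 1, 1, 2, 10]

a₀ = ⌊√29⌋ = 5.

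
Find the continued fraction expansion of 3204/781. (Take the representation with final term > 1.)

[4; 9, 1, 3, 4, 1, 3]

3204 = 4*781 + 80
781 = 9*80 + 61
80 = 1*61 + 19
61 = 3*19 + 4
19 = 4*4 + 3
4 = 1*3 + 1
3 = 3*1 + 0  (stop)
So 3204/781 = [4; 9, 1, 3, 4, 1, 3].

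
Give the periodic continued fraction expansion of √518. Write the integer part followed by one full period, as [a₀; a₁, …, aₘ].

[22; 1, 3, 6, 3, 1, 44]

a₀ = ⌊√518⌋ = 22.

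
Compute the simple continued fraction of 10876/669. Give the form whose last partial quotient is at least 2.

[16; 3, 1, 8, 19]

10876 = 16*669 + 172
669 = 3*172 + 153
172 = 1*153 + 19
153 = 8*19 + 1
19 = 19*1 + 0  (stop)
So 10876/669 = [16; 3, 1, 8, 19].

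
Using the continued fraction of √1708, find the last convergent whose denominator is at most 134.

2521/61

√1708 = [41; 3, 20, 3, 82, …] (period length 4).
Convergents:
  p_0/q_0 = 41/1
  p_1/q_1 = 124/3
  p_2/q_2 = 2521/61
  p_3/q_3 = 7687/186
q_2 = 61 ≤ 134 < 186 = q_3, so the answer is 2521/61.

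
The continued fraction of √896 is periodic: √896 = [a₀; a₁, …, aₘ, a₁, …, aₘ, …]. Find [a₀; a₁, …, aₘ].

[29; 1, 13, 1, 58]

a₀ = ⌊√896⌋ = 29.
With m₀=0, d₀=1 and mₖ₊₁ = dₖaₖ − mₖ, dₖ₊₁ = (n − mₖ₊₁²)/dₖ, aₖ₊₁ = ⌊(a₀+mₖ₊₁)/dₖ₊₁⌋:
  k=1: m=29, d=55, a=1
  k=2: m=26, d=4, a=13
  k=3: m=26, d=55, a=1
  k=4: m=29, d=1, a=58
d=1 and a=2a₀=58 at k=4, so the next step gives (m, d) = (29, 55) again — its k=1 value — and the period has length 4.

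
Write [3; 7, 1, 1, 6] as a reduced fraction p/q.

307/98

Using pₖ = aₖpₖ₋₁ + pₖ₋₂ and qₖ = aₖqₖ₋₁ + qₖ₋₂:
  k=0: a=3, p=3, q=1
  k=1: a=7, p=22, q=7
  k=2: a=1, p=25, q=8
  k=3: a=1, p=47, q=15
  k=4: a=6, p=307, q=98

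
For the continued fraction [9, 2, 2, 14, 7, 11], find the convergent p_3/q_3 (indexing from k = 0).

Using pₖ = aₖpₖ₋₁ + pₖ₋₂, qₖ = aₖqₖ₋₁ + qₖ₋₂ (with p₋₁=1, p₋₂=0, q₋₁=0, q₋₂=1):
  k=0: a=9, p=9, q=1
  k=1: a=2, p=19, q=2
  k=2: a=2, p=47, q=5
  k=3: a=14, p=677, q=72

677/72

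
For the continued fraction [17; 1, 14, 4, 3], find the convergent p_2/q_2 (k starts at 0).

269/15

Using pₖ = aₖpₖ₋₁ + pₖ₋₂, qₖ = aₖqₖ₋₁ + qₖ₋₂ (with p₋₁=1, p₋₂=0, q₋₁=0, q₋₂=1):
  k=0: a=17, p=17, q=1
  k=1: a=1, p=18, q=1
  k=2: a=14, p=269, q=15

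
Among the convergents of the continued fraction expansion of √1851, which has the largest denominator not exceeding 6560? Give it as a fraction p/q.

√1851 = [43; 43, 86, …] (period length 2).
Convergents:
  p_0/q_0 = 43/1
  p_1/q_1 = 1850/43
  p_2/q_2 = 159143/3699
  p_3/q_3 = 6844999/159100
q_2 = 3699 ≤ 6560 < 159100 = q_3, so the answer is 159143/3699.

159143/3699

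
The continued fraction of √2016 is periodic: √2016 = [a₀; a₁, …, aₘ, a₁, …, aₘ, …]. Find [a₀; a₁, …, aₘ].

[44; 1, 8, 1, 88]

a₀ = ⌊√2016⌋ = 44.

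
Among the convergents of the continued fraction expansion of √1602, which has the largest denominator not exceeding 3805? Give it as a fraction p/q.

√1602 = [40; 40, 80, …] (period length 2).
Convergents:
  p_0/q_0 = 40/1
  p_1/q_1 = 1601/40
  p_2/q_2 = 128120/3201
  p_3/q_3 = 5126401/128080
q_2 = 3201 ≤ 3805 < 128080 = q_3, so the answer is 128120/3201.

128120/3201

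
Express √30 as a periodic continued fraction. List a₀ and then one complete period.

a₀ = ⌊√30⌋ = 5.
With m₀=0, d₀=1 and mₖ₊₁ = dₖaₖ − mₖ, dₖ₊₁ = (n − mₖ₊₁²)/dₖ, aₖ₊₁ = ⌊(a₀+mₖ₊₁)/dₖ₊₁⌋:
  k=1: m=5, d=5, a=2
  k=2: m=5, d=1, a=10
d=1 and a=2a₀=10 at k=2, so the next step gives (m, d) = (5, 5) again — its k=1 value — and the period has length 2.

[5; 2, 10]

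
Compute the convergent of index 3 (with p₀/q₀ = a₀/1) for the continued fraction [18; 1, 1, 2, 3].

93/5

Using pₖ = aₖpₖ₋₁ + pₖ₋₂, qₖ = aₖqₖ₋₁ + qₖ₋₂ (with p₋₁=1, p₋₂=0, q₋₁=0, q₋₂=1):
  k=0: a=18, p=18, q=1
  k=1: a=1, p=19, q=1
  k=2: a=1, p=37, q=2
  k=3: a=2, p=93, q=5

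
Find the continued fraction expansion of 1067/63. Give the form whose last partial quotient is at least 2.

[16; 1, 14, 1, 3]

1067 = 16·63 + 59
63 = 1·59 + 4
59 = 14·4 + 3
4 = 1·3 + 1
3 = 3·1 + 0  (stop)
So 1067/63 = [16; 1, 14, 1, 3].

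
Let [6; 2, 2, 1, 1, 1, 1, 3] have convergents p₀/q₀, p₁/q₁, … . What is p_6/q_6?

199/31

Using pₖ = aₖpₖ₋₁ + pₖ₋₂, qₖ = aₖqₖ₋₁ + qₖ₋₂ (with p₋₁=1, p₋₂=0, q₋₁=0, q₋₂=1):
  k=0: a=6, p=6, q=1
  k=1: a=2, p=13, q=2
  k=2: a=2, p=32, q=5
  k=3: a=1, p=45, q=7
  k=4: a=1, p=77, q=12
  k=5: a=1, p=122, q=19
  k=6: a=1, p=199, q=31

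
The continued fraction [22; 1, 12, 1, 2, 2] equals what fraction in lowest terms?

2201/96

Using pₖ = aₖpₖ₋₁ + pₖ₋₂ and qₖ = aₖqₖ₋₁ + qₖ₋₂:
  k=0: a=22, p=22, q=1
  k=1: a=1, p=23, q=1
  k=2: a=12, p=298, q=13
  k=3: a=1, p=321, q=14
  k=4: a=2, p=940, q=41
  k=5: a=2, p=2201, q=96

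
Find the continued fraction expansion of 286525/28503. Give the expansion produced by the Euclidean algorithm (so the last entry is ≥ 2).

[10; 19, 15, 3, 1, 11, 2]

286525 = 10*28503 + 1495
28503 = 19*1495 + 98
1495 = 15*98 + 25
98 = 3*25 + 23
25 = 1*23 + 2
23 = 11*2 + 1
2 = 2*1 + 0  (stop)
So 286525/28503 = [10; 19, 15, 3, 1, 11, 2].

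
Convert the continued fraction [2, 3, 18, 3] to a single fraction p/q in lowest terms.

391/168

Fold from the inside: start with 3/1.
  18 + 1/3 = 55/3
  3 + 3/55 = 168/55
  2 + 55/168 = 391/168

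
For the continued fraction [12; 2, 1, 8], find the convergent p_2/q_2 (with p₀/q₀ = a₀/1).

Using pₖ = aₖpₖ₋₁ + pₖ₋₂, qₖ = aₖqₖ₋₁ + qₖ₋₂ (with p₋₁=1, p₋₂=0, q₋₁=0, q₋₂=1):
  k=0: a=12, p=12, q=1
  k=1: a=2, p=25, q=2
  k=2: a=1, p=37, q=3

37/3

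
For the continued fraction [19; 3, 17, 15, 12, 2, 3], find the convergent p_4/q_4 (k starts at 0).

182601/9448

Using pₖ = aₖpₖ₋₁ + pₖ₋₂, qₖ = aₖqₖ₋₁ + qₖ₋₂ (with p₋₁=1, p₋₂=0, q₋₁=0, q₋₂=1):
  k=0: a=19, p=19, q=1
  k=1: a=3, p=58, q=3
  k=2: a=17, p=1005, q=52
  k=3: a=15, p=15133, q=783
  k=4: a=12, p=182601, q=9448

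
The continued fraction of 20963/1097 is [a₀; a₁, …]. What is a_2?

20963 = 19·1097 + 120   →  a_0 = 19
1097 = 9·120 + 17   →  a_1 = 9
120 = 7·17 + 1   →  a_2 = 7

7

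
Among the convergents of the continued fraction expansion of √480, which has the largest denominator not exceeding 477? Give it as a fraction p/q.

√480 = [21; 1, 9, 1, 42, …] (period length 4).
Convergents:
  p_0/q_0 = 21/1
  p_1/q_1 = 22/1
  p_2/q_2 = 219/10
  p_3/q_3 = 241/11
  p_4/q_4 = 10341/472
  p_5/q_5 = 10582/483
q_4 = 472 ≤ 477 < 483 = q_5, so the answer is 10341/472.

10341/472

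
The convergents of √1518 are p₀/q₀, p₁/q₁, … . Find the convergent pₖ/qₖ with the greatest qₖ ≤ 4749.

78975/2027

√1518 = [38; 1, 24, 1, 76, …] (period length 4).
Convergents:
  p_0/q_0 = 38/1
  p_1/q_1 = 39/1
  p_2/q_2 = 974/25
  p_3/q_3 = 1013/26
  p_4/q_4 = 77962/2001
  p_5/q_5 = 78975/2027
  p_6/q_6 = 1973362/50649
q_5 = 2027 ≤ 4749 < 50649 = q_6, so the answer is 78975/2027.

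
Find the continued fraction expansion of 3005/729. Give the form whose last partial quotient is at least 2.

[4; 8, 5, 4, 4]

3005 = 4·729 + 89
729 = 8·89 + 17
89 = 5·17 + 4
17 = 4·4 + 1
4 = 4·1 + 0  (stop)
So 3005/729 = [4; 8, 5, 4, 4].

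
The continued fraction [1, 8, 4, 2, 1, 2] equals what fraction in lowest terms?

Fold from the inside: start with 2/1.
  1 + 1/2 = 3/2
  2 + 2/3 = 8/3
  4 + 3/8 = 35/8
  8 + 8/35 = 288/35
  1 + 35/288 = 323/288

323/288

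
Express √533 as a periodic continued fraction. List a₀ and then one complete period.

[23; 11, 1, 1, 11, 46]

a₀ = ⌊√533⌋ = 23.
With m₀=0, d₀=1 and mₖ₊₁ = dₖaₖ − mₖ, dₖ₊₁ = (n − mₖ₊₁²)/dₖ, aₖ₊₁ = ⌊(a₀+mₖ₊₁)/dₖ₊₁⌋:
  k=1: m=23, d=4, a=11
  k=2: m=21, d=23, a=1
  k=3: m=2, d=23, a=1
  k=4: m=21, d=4, a=11
  k=5: m=23, d=1, a=46
d=1 and a=2a₀=46 at k=5, so the next step gives (m, d) = (23, 4) again — its k=1 value — and the period has length 5.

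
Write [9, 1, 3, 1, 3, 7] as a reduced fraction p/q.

1351/138

Fold from the inside: start with 7/1.
  3 + 1/7 = 22/7
  1 + 7/22 = 29/22
  3 + 22/29 = 109/29
  1 + 29/109 = 138/109
  9 + 109/138 = 1351/138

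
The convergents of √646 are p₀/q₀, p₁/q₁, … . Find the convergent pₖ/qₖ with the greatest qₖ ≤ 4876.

77495/3049

√646 = [25; 2, 2, 2, 50, …] (period length 4).
Convergents:
  p_0/q_0 = 25/1
  p_1/q_1 = 51/2
  p_2/q_2 = 127/5
  p_3/q_3 = 305/12
  p_4/q_4 = 15377/605
  p_5/q_5 = 31059/1222
  p_6/q_6 = 77495/3049
  p_7/q_7 = 186049/7320
q_6 = 3049 ≤ 4876 < 7320 = q_7, so the answer is 77495/3049.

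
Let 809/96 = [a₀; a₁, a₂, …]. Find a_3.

1

809 = 8·96 + 41   →  a_0 = 8
96 = 2·41 + 14   →  a_1 = 2
41 = 2·14 + 13   →  a_2 = 2
14 = 1·13 + 1   →  a_3 = 1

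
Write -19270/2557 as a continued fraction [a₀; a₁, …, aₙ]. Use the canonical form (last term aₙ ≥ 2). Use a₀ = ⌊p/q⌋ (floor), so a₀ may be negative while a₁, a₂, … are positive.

[-8; 2, 6, 2, 2, 3, 3, 3]

-19270 = -8*2557 + 1186
2557 = 2*1186 + 185
1186 = 6*185 + 76
185 = 2*76 + 33
76 = 2*33 + 10
33 = 3*10 + 3
10 = 3*3 + 1
3 = 3*1 + 0  (stop)
So -19270/2557 = [-8; 2, 6, 2, 2, 3, 3, 3].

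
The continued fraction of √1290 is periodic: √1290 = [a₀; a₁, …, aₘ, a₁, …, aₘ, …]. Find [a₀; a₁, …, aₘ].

[35; 1, 10, 1, 70]

a₀ = ⌊√1290⌋ = 35.
With m₀=0, d₀=1 and mₖ₊₁ = dₖaₖ − mₖ, dₖ₊₁ = (n − mₖ₊₁²)/dₖ, aₖ₊₁ = ⌊(a₀+mₖ₊₁)/dₖ₊₁⌋:
  k=1: m=35, d=65, a=1
  k=2: m=30, d=6, a=10
  k=3: m=30, d=65, a=1
  k=4: m=35, d=1, a=70
d=1 and a=2a₀=70 at k=4, so the next step gives (m, d) = (35, 65) again — its k=1 value — and the period has length 4.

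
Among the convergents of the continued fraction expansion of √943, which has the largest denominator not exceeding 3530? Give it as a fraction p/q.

√943 = [30; 1, 2, 2, 2, 1, 60, …] (period length 6).
Convergents:
  p_0/q_0 = 30/1
  p_1/q_1 = 31/1
  p_2/q_2 = 92/3
  p_3/q_3 = 215/7
  p_4/q_4 = 522/17
  p_5/q_5 = 737/24
  p_6/q_6 = 44742/1457
  p_7/q_7 = 45479/1481
  p_8/q_8 = 135700/4419
q_7 = 1481 ≤ 3530 < 4419 = q_8, so the answer is 45479/1481.

45479/1481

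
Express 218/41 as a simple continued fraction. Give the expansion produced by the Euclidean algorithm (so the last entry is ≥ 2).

[5; 3, 6, 2]

218 = 5×41 + 13
41 = 3×13 + 2
13 = 6×2 + 1
2 = 2×1 + 0  (stop)
So 218/41 = [5; 3, 6, 2].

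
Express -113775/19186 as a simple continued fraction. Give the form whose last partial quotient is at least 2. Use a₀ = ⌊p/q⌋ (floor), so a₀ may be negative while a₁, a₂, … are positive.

[-6; 14, 3, 3, 1, 12, 8]

-113775 = -6×19186 + 1341
19186 = 14×1341 + 412
1341 = 3×412 + 105
412 = 3×105 + 97
105 = 1×97 + 8
97 = 12×8 + 1
8 = 8×1 + 0  (stop)
So -113775/19186 = [-6; 14, 3, 3, 1, 12, 8].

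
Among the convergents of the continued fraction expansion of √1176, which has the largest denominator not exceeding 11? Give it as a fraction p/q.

√1176 = [34; 3, 2, 2, 2, 3, 68, …] (period length 6).
Convergents:
  p_0/q_0 = 34/1
  p_1/q_1 = 103/3
  p_2/q_2 = 240/7
  p_3/q_3 = 583/17
q_2 = 7 ≤ 11 < 17 = q_3, so the answer is 240/7.

240/7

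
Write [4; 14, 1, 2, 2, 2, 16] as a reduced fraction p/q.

Using pₖ = aₖpₖ₋₁ + pₖ₋₂ and qₖ = aₖqₖ₋₁ + qₖ₋₂:
  k=0: a=4, p=4, q=1
  k=1: a=14, p=57, q=14
  k=2: a=1, p=61, q=15
  k=3: a=2, p=179, q=44
  k=4: a=2, p=419, q=103
  k=5: a=2, p=1017, q=250
  k=6: a=16, p=16691, q=4103

16691/4103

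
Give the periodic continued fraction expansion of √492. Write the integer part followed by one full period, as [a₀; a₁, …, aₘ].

a₀ = ⌊√492⌋ = 22.
With m₀=0, d₀=1 and mₖ₊₁ = dₖaₖ − mₖ, dₖ₊₁ = (n − mₖ₊₁²)/dₖ, aₖ₊₁ = ⌊(a₀+mₖ₊₁)/dₖ₊₁⌋:
  k=1: m=22, d=8, a=5
  k=2: m=18, d=21, a=1
  k=3: m=3, d=23, a=1
  k=4: m=20, d=4, a=10
  k=5: m=20, d=23, a=1
  k=6: m=3, d=21, a=1
  k=7: m=18, d=8, a=5
  k=8: m=22, d=1, a=44
d=1 and a=2a₀=44 at k=8, so the next step gives (m, d) = (22, 8) again — its k=1 value — and the period has length 8.

[22; 5, 1, 1, 10, 1, 1, 5, 44]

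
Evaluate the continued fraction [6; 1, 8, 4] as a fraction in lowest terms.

255/37

Using pₖ = aₖpₖ₋₁ + pₖ₋₂ and qₖ = aₖqₖ₋₁ + qₖ₋₂:
  k=0: a=6, p=6, q=1
  k=1: a=1, p=7, q=1
  k=2: a=8, p=62, q=9
  k=3: a=4, p=255, q=37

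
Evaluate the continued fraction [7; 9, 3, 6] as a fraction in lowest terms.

Fold from the inside: start with 6/1.
  3 + 1/6 = 19/6
  9 + 6/19 = 177/19
  7 + 19/177 = 1258/177

1258/177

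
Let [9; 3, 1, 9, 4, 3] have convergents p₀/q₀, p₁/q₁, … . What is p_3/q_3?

Using pₖ = aₖpₖ₋₁ + pₖ₋₂, qₖ = aₖqₖ₋₁ + qₖ₋₂ (with p₋₁=1, p₋₂=0, q₋₁=0, q₋₂=1):
  k=0: a=9, p=9, q=1
  k=1: a=3, p=28, q=3
  k=2: a=1, p=37, q=4
  k=3: a=9, p=361, q=39

361/39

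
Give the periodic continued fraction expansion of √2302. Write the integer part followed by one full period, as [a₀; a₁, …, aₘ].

a₀ = ⌊√2302⌋ = 47.
With m₀=0, d₀=1 and mₖ₊₁ = dₖaₖ − mₖ, dₖ₊₁ = (n − mₖ₊₁²)/dₖ, aₖ₊₁ = ⌊(a₀+mₖ₊₁)/dₖ₊₁⌋:
  k=1: m=47, d=93, a=1
  k=2: m=46, d=2, a=46
  k=3: m=46, d=93, a=1
  k=4: m=47, d=1, a=94
d=1 and a=2a₀=94 at k=4, so the next step gives (m, d) = (47, 93) again — its k=1 value — and the period has length 4.

[47; 1, 46, 1, 94]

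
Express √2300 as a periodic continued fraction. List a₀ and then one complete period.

a₀ = ⌊√2300⌋ = 47.
With m₀=0, d₀=1 and mₖ₊₁ = dₖaₖ − mₖ, dₖ₊₁ = (n − mₖ₊₁²)/dₖ, aₖ₊₁ = ⌊(a₀+mₖ₊₁)/dₖ₊₁⌋:
  k=1: m=47, d=91, a=1
  k=2: m=44, d=4, a=22
  k=3: m=44, d=91, a=1
  k=4: m=47, d=1, a=94
d=1 and a=2a₀=94 at k=4, so the next step gives (m, d) = (47, 91) again — its k=1 value — and the period has length 4.

[47; 1, 22, 1, 94]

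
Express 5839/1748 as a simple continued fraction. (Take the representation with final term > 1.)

5839 = 3×1748 + 595
1748 = 2×595 + 558
595 = 1×558 + 37
558 = 15×37 + 3
37 = 12×3 + 1
3 = 3×1 + 0  (stop)
So 5839/1748 = [3; 2, 1, 15, 12, 3].

[3; 2, 1, 15, 12, 3]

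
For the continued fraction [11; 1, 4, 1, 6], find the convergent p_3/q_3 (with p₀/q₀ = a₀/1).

Using pₖ = aₖpₖ₋₁ + pₖ₋₂, qₖ = aₖqₖ₋₁ + qₖ₋₂ (with p₋₁=1, p₋₂=0, q₋₁=0, q₋₂=1):
  k=0: a=11, p=11, q=1
  k=1: a=1, p=12, q=1
  k=2: a=4, p=59, q=5
  k=3: a=1, p=71, q=6

71/6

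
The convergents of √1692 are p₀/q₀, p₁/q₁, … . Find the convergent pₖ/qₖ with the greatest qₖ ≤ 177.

4607/112

√1692 = [41; 7, 2, 7, 82, …] (period length 4).
Convergents:
  p_0/q_0 = 41/1
  p_1/q_1 = 288/7
  p_2/q_2 = 617/15
  p_3/q_3 = 4607/112
  p_4/q_4 = 378391/9199
q_3 = 112 ≤ 177 < 9199 = q_4, so the answer is 4607/112.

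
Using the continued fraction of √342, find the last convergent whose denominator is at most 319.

2737/148

√342 = [18; 2, 36, …] (period length 2).
Convergents:
  p_0/q_0 = 18/1
  p_1/q_1 = 37/2
  p_2/q_2 = 1350/73
  p_3/q_3 = 2737/148
  p_4/q_4 = 99882/5401
q_3 = 148 ≤ 319 < 5401 = q_4, so the answer is 2737/148.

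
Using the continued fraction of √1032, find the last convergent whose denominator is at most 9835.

132097/4112

√1032 = [32; 8, 64, …] (period length 2).
Convergents:
  p_0/q_0 = 32/1
  p_1/q_1 = 257/8
  p_2/q_2 = 16480/513
  p_3/q_3 = 132097/4112
  p_4/q_4 = 8470688/263681
q_3 = 4112 ≤ 9835 < 263681 = q_4, so the answer is 132097/4112.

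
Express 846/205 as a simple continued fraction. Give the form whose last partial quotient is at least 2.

[4; 7, 1, 7, 1, 2]

846 = 4·205 + 26
205 = 7·26 + 23
26 = 1·23 + 3
23 = 7·3 + 2
3 = 1·2 + 1
2 = 2·1 + 0  (stop)
So 846/205 = [4; 7, 1, 7, 1, 2].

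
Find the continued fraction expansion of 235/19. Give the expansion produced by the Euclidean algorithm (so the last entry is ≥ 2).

235 = 12·19 + 7
19 = 2·7 + 5
7 = 1·5 + 2
5 = 2·2 + 1
2 = 2·1 + 0  (stop)
So 235/19 = [12; 2, 1, 2, 2].

[12; 2, 1, 2, 2]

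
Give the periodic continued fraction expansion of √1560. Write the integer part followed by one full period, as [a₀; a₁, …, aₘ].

a₀ = ⌊√1560⌋ = 39.

[39; 2, 78]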